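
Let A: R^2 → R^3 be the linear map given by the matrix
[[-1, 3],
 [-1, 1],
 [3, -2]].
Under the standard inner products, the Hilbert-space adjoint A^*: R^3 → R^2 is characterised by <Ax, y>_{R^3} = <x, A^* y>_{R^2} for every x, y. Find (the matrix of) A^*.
A^* = A^T =
[[-1, -1, 3],
 [3, 1, -2]]

For real matrices with standard dot products, the defining identity <Ax, y> = <x, A^* y> gives (Ax)^T y = x^T (A^*) y, i.e. x^T A^T y = x^T (A^*) y. Since this holds for all x, y, we must have A^* = A^T. Therefore
A^* =
[[-1, -1, 3],
 [3, 1, -2]].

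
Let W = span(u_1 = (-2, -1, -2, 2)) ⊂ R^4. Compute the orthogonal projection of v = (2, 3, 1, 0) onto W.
proj_W(v) = (18/13, 9/13, 18/13, -18/13)

Set up U = [u_1 | ... | u_1] ∈ R^(4×1). The projector onto W = col(U) is P = U (U^T U)^(-1) U^T.
Compute U^T U =
  [13],
and U^T v = (-9).
Solve U^T U · c = U^T v for the coefficients: c = (-9/13). The projection is proj_W(v) = U c.
Check: (v - proj_W(v)) · u_1 = 0  (should be 0).
Result: proj_W(v) = (18/13, 9/13, 18/13, -18/13).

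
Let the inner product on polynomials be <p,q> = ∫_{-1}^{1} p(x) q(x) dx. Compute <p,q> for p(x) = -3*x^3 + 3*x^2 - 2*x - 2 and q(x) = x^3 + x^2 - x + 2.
<p,q> = -114/35

Expand the product: p(x)·q(x) = -3*x^6 + 4*x^4 - 13*x^3 + 6*x^2 - 2*x - 4.
∫_{-1}^{1} of each monomial x^k gives [2/(k+1) if k even, 0 if k odd]. Integrating term-by-term (or equivalently evaluating the antiderivative F(x) = -3*x^7/7 + 4*x^5/5 - 13*x^4/4 + 2*x^3 - x^2 - 4*x at the endpoints):
  F(1) − F(−1) = -823/140 − (-367/140) = -114/35.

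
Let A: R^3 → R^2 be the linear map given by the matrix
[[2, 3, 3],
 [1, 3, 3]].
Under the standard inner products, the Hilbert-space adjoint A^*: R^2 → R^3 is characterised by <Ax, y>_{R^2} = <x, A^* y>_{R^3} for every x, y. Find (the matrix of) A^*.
A^* = A^T =
[[2, 1],
 [3, 3],
 [3, 3]]

For real matrices with standard dot products, the defining identity <Ax, y> = <x, A^* y> gives (Ax)^T y = x^T (A^*) y, i.e. x^T A^T y = x^T (A^*) y. Since this holds for all x, y, we must have A^* = A^T. Therefore
A^* =
[[2, 1],
 [3, 3],
 [3, 3]].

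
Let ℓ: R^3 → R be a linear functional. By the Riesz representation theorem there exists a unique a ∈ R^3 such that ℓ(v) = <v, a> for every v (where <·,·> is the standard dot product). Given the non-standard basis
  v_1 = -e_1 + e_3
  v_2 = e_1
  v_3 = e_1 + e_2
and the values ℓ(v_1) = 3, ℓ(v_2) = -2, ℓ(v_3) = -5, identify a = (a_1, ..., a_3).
a = (-2, -3, 1)

Write a = (a_1, ..., a_3) in the standard basis. For each basis vector v_i, ℓ(v_i) = <v_i, a> is a linear equation in the a_j's. Collect the n equations into a matrix system V a = ℓ, where row i of V is v_i (expressed in the standard basis). Since V is invertible (lower-triangular with 1s on the diagonal, up to permutation), solve by back-substitution:
  V =
[[-1, 0, 1],
 [1, 0, 0],
 [1, 1, 0]]
  V a = (3, -2, -5)
Solving gives a = (-2, -3, 1).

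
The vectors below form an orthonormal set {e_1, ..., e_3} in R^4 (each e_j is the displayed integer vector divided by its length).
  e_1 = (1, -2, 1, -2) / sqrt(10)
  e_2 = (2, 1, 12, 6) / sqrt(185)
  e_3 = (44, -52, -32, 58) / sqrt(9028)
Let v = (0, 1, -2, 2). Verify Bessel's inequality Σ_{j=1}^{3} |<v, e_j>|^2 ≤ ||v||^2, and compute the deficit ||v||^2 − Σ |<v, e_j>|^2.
Σ |<v, e_j>|^2 = 541/61; ||v||^2 = 9; deficit = 8/61

Write each e_j = u_j / sqrt(<u_j, u_j>) where u_j is the displayed integer vector. Then <v, e_j> = <v, u_j> / sqrt(<u_j, u_j>), so |<v, e_j>|^2 = <v, u_j>^2 / <u_j, u_j>.
Coefficients: <v, e_1> = -8/sqrt(10), <v, e_2> = -11/sqrt(185), <v, e_3> = 128/sqrt(9028).
Square and sum: Σ |<v, e_j>|^2 = 541/61.
Compute ||v||^2 = v·v = 9.
Deficit = 9 − 541/61 = 8/61 ≥ 0, confirming Bessel's inequality. (The deficit equals ||v − Σ <v,e_j> e_j||^2, the squared distance from v to span{e_j}.)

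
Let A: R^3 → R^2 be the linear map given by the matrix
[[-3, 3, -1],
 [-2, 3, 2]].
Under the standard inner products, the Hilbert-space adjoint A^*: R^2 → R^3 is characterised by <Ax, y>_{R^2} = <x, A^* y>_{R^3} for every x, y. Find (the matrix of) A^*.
A^* = A^T =
[[-3, -2],
 [3, 3],
 [-1, 2]]

For real matrices with standard dot products, the defining identity <Ax, y> = <x, A^* y> gives (Ax)^T y = x^T (A^*) y, i.e. x^T A^T y = x^T (A^*) y. Since this holds for all x, y, we must have A^* = A^T. Therefore
A^* =
[[-3, -2],
 [3, 3],
 [-1, 2]].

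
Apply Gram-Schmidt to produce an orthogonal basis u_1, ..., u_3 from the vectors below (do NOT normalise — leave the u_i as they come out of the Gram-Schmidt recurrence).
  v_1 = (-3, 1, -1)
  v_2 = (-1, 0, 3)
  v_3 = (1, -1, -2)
Orthogonal basis:
  u_1 = (-3, 1, -1)
  u_2 = (-1, 0, 3)
  u_3 = (-27/110, -9/11, -9/110)

Apply the Gram-Schmidt recurrence
  u_1 = v_1
  u_i = v_i − Σ_{j<i} ((v_i · u_j) / (u_j · u_j)) · u_j.

Step by step this gives:
  u_1 = (-3, 1, -1)
  u_2 = (-1, 0, 3)
  u_3 = (-27/110, -9/11, -9/110)

Orthogonality check:
  u_2 · u_1 = 0 (should be 0)
  u_3 · u_1 = 0 (should be 0)
  u_3 · u_2 = 0 (should be 0)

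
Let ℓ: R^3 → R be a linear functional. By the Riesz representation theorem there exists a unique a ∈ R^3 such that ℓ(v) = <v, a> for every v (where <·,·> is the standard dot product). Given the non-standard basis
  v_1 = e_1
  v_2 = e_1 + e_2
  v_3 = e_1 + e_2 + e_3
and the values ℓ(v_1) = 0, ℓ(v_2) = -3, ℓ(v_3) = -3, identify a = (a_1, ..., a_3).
a = (0, -3, 0)

Write a = (a_1, ..., a_3) in the standard basis. For each basis vector v_i, ℓ(v_i) = <v_i, a> is a linear equation in the a_j's. Collect the n equations into a matrix system V a = ℓ, where row i of V is v_i (expressed in the standard basis). Since V is invertible (lower-triangular with 1s on the diagonal, up to permutation), solve by back-substitution:
  V =
[[1, 0, 0],
 [1, 1, 0],
 [1, 1, 1]]
  V a = (0, -3, -3)
Solving gives a = (0, -3, 0).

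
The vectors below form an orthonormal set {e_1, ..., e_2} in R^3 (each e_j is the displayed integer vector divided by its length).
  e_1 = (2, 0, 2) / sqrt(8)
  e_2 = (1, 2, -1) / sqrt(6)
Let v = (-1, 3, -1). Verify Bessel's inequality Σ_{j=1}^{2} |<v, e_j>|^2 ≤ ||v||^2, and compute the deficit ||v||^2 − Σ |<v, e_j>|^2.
Σ |<v, e_j>|^2 = 8; ||v||^2 = 11; deficit = 3

Write each e_j = u_j / sqrt(<u_j, u_j>) where u_j is the displayed integer vector. Then <v, e_j> = <v, u_j> / sqrt(<u_j, u_j>), so |<v, e_j>|^2 = <v, u_j>^2 / <u_j, u_j>.
Coefficients: <v, e_1> = -4/sqrt(8), <v, e_2> = 6/sqrt(6).
Square and sum: Σ |<v, e_j>|^2 = 8.
Compute ||v||^2 = v·v = 11.
Deficit = 11 − 8 = 3 ≥ 0, confirming Bessel's inequality. (The deficit equals ||v − Σ <v,e_j> e_j||^2, the squared distance from v to span{e_j}.)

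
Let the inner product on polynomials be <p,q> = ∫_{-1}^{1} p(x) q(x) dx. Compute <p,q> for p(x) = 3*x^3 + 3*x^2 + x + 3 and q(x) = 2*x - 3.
<p,q> = -304/15

Expand the product: p(x)·q(x) = 6*x^4 - 3*x^3 - 7*x^2 + 3*x - 9.
∫_{-1}^{1} of each monomial x^k gives [2/(k+1) if k even, 0 if k odd]. Integrating term-by-term (or equivalently evaluating the antiderivative F(x) = 6*x^5/5 - 3*x^4/4 - 7*x^3/3 + 3*x^2/2 - 9*x at the endpoints):
  F(1) − F(−1) = -563/60 − (653/60) = -304/15.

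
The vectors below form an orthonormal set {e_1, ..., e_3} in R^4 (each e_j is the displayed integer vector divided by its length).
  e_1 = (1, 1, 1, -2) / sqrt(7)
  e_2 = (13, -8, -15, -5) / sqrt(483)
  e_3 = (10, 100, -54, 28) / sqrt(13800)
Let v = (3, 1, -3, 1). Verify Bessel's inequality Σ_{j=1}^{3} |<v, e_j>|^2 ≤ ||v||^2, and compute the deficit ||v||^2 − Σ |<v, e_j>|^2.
Σ |<v, e_j>|^2 = 18; ||v||^2 = 20; deficit = 2

Write each e_j = u_j / sqrt(<u_j, u_j>) where u_j is the displayed integer vector. Then <v, e_j> = <v, u_j> / sqrt(<u_j, u_j>), so |<v, e_j>|^2 = <v, u_j>^2 / <u_j, u_j>.
Coefficients: <v, e_1> = -1/sqrt(7), <v, e_2> = 71/sqrt(483), <v, e_3> = 320/sqrt(13800).
Square and sum: Σ |<v, e_j>|^2 = 18.
Compute ||v||^2 = v·v = 20.
Deficit = 20 − 18 = 2 ≥ 0, confirming Bessel's inequality. (The deficit equals ||v − Σ <v,e_j> e_j||^2, the squared distance from v to span{e_j}.)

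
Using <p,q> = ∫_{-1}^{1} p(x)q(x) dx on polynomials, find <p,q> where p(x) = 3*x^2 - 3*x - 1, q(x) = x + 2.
<p,q> = -2

Expand the product: p(x)·q(x) = 3*x^3 + 3*x^2 - 7*x - 2.
∫_{-1}^{1} of each monomial x^k gives [2/(k+1) if k even, 0 if k odd]. Integrating term-by-term (or equivalently evaluating the antiderivative F(x) = 3*x^4/4 + x^3 - 7*x^2/2 - 2*x at the endpoints):
  F(1) − F(−1) = -15/4 − (-7/4) = -2.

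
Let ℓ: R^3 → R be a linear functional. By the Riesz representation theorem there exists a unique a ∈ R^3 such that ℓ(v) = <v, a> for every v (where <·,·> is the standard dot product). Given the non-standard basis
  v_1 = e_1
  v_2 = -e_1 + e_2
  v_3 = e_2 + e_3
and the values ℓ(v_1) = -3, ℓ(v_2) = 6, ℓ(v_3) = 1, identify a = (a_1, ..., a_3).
a = (-3, 3, -2)

Write a = (a_1, ..., a_3) in the standard basis. For each basis vector v_i, ℓ(v_i) = <v_i, a> is a linear equation in the a_j's. Collect the n equations into a matrix system V a = ℓ, where row i of V is v_i (expressed in the standard basis). Since V is invertible (lower-triangular with 1s on the diagonal, up to permutation), solve by back-substitution:
  V =
[[1, 0, 0],
 [-1, 1, 0],
 [0, 1, 1]]
  V a = (-3, 6, 1)
Solving gives a = (-3, 3, -2).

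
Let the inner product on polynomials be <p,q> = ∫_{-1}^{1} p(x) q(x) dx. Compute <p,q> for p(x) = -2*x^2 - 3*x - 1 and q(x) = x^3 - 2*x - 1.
<p,q> = 92/15

Expand the product: p(x)·q(x) = -2*x^5 - 3*x^4 + 3*x^3 + 8*x^2 + 5*x + 1.
∫_{-1}^{1} of each monomial x^k gives [2/(k+1) if k even, 0 if k odd]. Integrating term-by-term (or equivalently evaluating the antiderivative F(x) = -x^6/3 - 3*x^5/5 + 3*x^4/4 + 8*x^3/3 + 5*x^2/2 + x at the endpoints):
  F(1) − F(−1) = 359/60 − (-3/20) = 92/15.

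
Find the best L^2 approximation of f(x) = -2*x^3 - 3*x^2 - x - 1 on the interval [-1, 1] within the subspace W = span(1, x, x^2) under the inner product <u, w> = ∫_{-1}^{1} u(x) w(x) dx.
g(x) = -3*x^2 - 11*x/5 - 1

The best approximation g ∈ W is the orthogonal projection of f onto W. Writing g = a_0 + a_1 x + a_2 x^2, the coefficients solve the normal equations G · a = b where
  G_{ij} = <φ_i, φ_j> and b_i = <f, φ_i>, with φ_0 = 1, φ_1 = x, φ_2 = x^2.
G =
  [2, 0, 2/3]
  [0, 2/3, 0]
  [2/3, 0, 2/5],
b = (-4, -22/15, -28/15).
Solving gives a_0 = -1, a_1 = -11/5, a_2 = -3, so
  g(x) = -3*x^2 - 11*x/5 - 1.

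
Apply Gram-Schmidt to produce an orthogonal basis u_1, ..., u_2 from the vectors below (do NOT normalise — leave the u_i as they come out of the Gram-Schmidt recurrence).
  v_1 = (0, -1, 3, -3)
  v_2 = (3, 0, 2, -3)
Orthogonal basis:
  u_1 = (0, -1, 3, -3)
  u_2 = (3, 15/19, -7/19, -12/19)

Apply the Gram-Schmidt recurrence
  u_1 = v_1
  u_i = v_i − Σ_{j<i} ((v_i · u_j) / (u_j · u_j)) · u_j.

Step by step this gives:
  u_1 = (0, -1, 3, -3)
  u_2 = (3, 15/19, -7/19, -12/19)

Orthogonality check:
  u_2 · u_1 = 0 (should be 0)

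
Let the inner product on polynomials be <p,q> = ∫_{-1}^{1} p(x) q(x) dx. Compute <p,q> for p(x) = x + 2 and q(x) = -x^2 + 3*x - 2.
<p,q> = -22/3

Expand the product: p(x)·q(x) = -x^3 + x^2 + 4*x - 4.
∫_{-1}^{1} of each monomial x^k gives [2/(k+1) if k even, 0 if k odd]. Integrating term-by-term (or equivalently evaluating the antiderivative F(x) = -x^4/4 + x^3/3 + 2*x^2 - 4*x at the endpoints):
  F(1) − F(−1) = -23/12 − (65/12) = -22/3.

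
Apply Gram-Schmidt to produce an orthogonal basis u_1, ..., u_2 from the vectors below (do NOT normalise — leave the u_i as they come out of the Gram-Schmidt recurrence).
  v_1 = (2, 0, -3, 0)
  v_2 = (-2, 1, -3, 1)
Orthogonal basis:
  u_1 = (2, 0, -3, 0)
  u_2 = (-36/13, 1, -24/13, 1)

Apply the Gram-Schmidt recurrence
  u_1 = v_1
  u_i = v_i − Σ_{j<i} ((v_i · u_j) / (u_j · u_j)) · u_j.

Step by step this gives:
  u_1 = (2, 0, -3, 0)
  u_2 = (-36/13, 1, -24/13, 1)

Orthogonality check:
  u_2 · u_1 = 0 (should be 0)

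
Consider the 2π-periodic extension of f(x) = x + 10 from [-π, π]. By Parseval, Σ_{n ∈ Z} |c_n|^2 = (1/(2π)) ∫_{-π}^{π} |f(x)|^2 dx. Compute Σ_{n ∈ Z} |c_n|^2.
Σ |c_n|^2 = π^2/3 + 100

Expand and integrate term by term over [-π, π]:
  ∫ (x)^2 dx = 1·(2π^3/3); ∫ 2·1·(10)·x dx = 0 (odd integrand); ∫ 10^2 dx = 100·2π.
So (1/(2π)) ∫_{-π}^{π} (x + 10)^2 dx = 1π^2/3 + 100 = π^2/3 + 100.
Parseval ⇒ Σ |c_n|^2 = π^2/3 + 100.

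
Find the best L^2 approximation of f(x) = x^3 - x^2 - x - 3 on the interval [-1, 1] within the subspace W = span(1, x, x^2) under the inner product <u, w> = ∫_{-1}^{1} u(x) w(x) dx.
g(x) = -x^2 - 2*x/5 - 3

The best approximation g ∈ W is the orthogonal projection of f onto W. Writing g = a_0 + a_1 x + a_2 x^2, the coefficients solve the normal equations G · a = b where
  G_{ij} = <φ_i, φ_j> and b_i = <f, φ_i>, with φ_0 = 1, φ_1 = x, φ_2 = x^2.
G =
  [2, 0, 2/3]
  [0, 2/3, 0]
  [2/3, 0, 2/5],
b = (-20/3, -4/15, -12/5).
Solving gives a_0 = -3, a_1 = -2/5, a_2 = -1, so
  g(x) = -x^2 - 2*x/5 - 3.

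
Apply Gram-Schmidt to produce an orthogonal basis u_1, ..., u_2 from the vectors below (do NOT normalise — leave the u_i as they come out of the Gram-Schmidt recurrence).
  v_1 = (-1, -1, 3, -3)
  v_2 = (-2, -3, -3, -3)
Orthogonal basis:
  u_1 = (-1, -1, 3, -3)
  u_2 = (-7/4, -11/4, -15/4, -9/4)

Apply the Gram-Schmidt recurrence
  u_1 = v_1
  u_i = v_i − Σ_{j<i} ((v_i · u_j) / (u_j · u_j)) · u_j.

Step by step this gives:
  u_1 = (-1, -1, 3, -3)
  u_2 = (-7/4, -11/4, -15/4, -9/4)

Orthogonality check:
  u_2 · u_1 = 0 (should be 0)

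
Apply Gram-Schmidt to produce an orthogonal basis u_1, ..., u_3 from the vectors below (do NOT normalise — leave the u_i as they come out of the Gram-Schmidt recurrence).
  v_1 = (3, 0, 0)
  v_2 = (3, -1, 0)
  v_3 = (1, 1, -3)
Orthogonal basis:
  u_1 = (3, 0, 0)
  u_2 = (0, -1, 0)
  u_3 = (0, 0, -3)

Apply the Gram-Schmidt recurrence
  u_1 = v_1
  u_i = v_i − Σ_{j<i} ((v_i · u_j) / (u_j · u_j)) · u_j.

Step by step this gives:
  u_1 = (3, 0, 0)
  u_2 = (0, -1, 0)
  u_3 = (0, 0, -3)

Orthogonality check:
  u_2 · u_1 = 0 (should be 0)
  u_3 · u_1 = 0 (should be 0)
  u_3 · u_2 = 0 (should be 0)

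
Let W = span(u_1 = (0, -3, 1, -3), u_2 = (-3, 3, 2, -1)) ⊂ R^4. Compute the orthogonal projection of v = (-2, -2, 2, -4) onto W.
proj_W(v) = (-696/421, -780/421, 956/421, -1708/421)

Set up U = [u_1 | ... | u_2] ∈ R^(4×2). The projector onto W = col(U) is P = U (U^T U)^(-1) U^T.
Compute U^T U =
  [19, -4]
  [-4, 23],
and U^T v = (20, 8).
Solve U^T U · c = U^T v for the coefficients: c = (492/421, 232/421). The projection is proj_W(v) = U c.
Check: (v - proj_W(v)) · u_1 = 0  (should be 0).
Check: (v - proj_W(v)) · u_2 = 0  (should be 0).
Result: proj_W(v) = (-696/421, -780/421, 956/421, -1708/421).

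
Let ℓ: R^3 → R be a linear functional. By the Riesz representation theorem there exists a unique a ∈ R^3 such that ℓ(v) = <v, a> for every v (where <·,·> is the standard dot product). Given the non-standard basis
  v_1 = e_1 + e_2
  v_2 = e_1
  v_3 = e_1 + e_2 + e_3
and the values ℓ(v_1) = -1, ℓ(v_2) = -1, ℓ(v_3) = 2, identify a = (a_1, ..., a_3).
a = (-1, 0, 3)

Write a = (a_1, ..., a_3) in the standard basis. For each basis vector v_i, ℓ(v_i) = <v_i, a> is a linear equation in the a_j's. Collect the n equations into a matrix system V a = ℓ, where row i of V is v_i (expressed in the standard basis). Since V is invertible (lower-triangular with 1s on the diagonal, up to permutation), solve by back-substitution:
  V =
[[1, 1, 0],
 [1, 0, 0],
 [1, 1, 1]]
  V a = (-1, -1, 2)
Solving gives a = (-1, 0, 3).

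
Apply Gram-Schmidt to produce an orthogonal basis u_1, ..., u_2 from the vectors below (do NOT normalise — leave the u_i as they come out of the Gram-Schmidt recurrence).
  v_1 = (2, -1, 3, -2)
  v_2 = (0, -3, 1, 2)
Orthogonal basis:
  u_1 = (2, -1, 3, -2)
  u_2 = (-2/9, -26/9, 2/3, 20/9)

Apply the Gram-Schmidt recurrence
  u_1 = v_1
  u_i = v_i − Σ_{j<i} ((v_i · u_j) / (u_j · u_j)) · u_j.

Step by step this gives:
  u_1 = (2, -1, 3, -2)
  u_2 = (-2/9, -26/9, 2/3, 20/9)

Orthogonality check:
  u_2 · u_1 = 0 (should be 0)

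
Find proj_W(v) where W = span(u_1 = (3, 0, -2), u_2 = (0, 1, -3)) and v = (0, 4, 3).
proj_W(v) = (-45/47, -29/94, 147/94)

Set up U = [u_1 | ... | u_2] ∈ R^(3×2). The projector onto W = col(U) is P = U (U^T U)^(-1) U^T.
Compute U^T U =
  [13, 6]
  [6, 10],
and U^T v = (-6, -5).
Solve U^T U · c = U^T v for the coefficients: c = (-15/47, -29/94). The projection is proj_W(v) = U c.
Check: (v - proj_W(v)) · u_1 = 0  (should be 0).
Check: (v - proj_W(v)) · u_2 = 0  (should be 0).
Result: proj_W(v) = (-45/47, -29/94, 147/94).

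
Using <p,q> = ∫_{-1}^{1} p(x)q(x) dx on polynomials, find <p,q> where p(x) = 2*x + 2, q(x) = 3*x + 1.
<p,q> = 8

Expand the product: p(x)·q(x) = 6*x^2 + 8*x + 2.
∫_{-1}^{1} of each monomial x^k gives [2/(k+1) if k even, 0 if k odd]. Integrating term-by-term (or equivalently evaluating the antiderivative F(x) = 2*x^3 + 4*x^2 + 2*x at the endpoints):
  F(1) − F(−1) = 8 − (0) = 8.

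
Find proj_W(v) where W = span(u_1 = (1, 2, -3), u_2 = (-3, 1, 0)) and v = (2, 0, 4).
proj_W(v) = (176/139, -306/139, 318/139)

Set up U = [u_1 | ... | u_2] ∈ R^(3×2). The projector onto W = col(U) is P = U (U^T U)^(-1) U^T.
Compute U^T U =
  [14, -1]
  [-1, 10],
and U^T v = (-10, -6).
Solve U^T U · c = U^T v for the coefficients: c = (-106/139, -94/139). The projection is proj_W(v) = U c.
Check: (v - proj_W(v)) · u_1 = 0  (should be 0).
Check: (v - proj_W(v)) · u_2 = 0  (should be 0).
Result: proj_W(v) = (176/139, -306/139, 318/139).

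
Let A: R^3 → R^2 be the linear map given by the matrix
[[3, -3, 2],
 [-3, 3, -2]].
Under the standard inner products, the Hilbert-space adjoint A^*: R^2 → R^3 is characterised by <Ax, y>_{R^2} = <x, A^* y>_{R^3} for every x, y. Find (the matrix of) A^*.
A^* = A^T =
[[3, -3],
 [-3, 3],
 [2, -2]]

For real matrices with standard dot products, the defining identity <Ax, y> = <x, A^* y> gives (Ax)^T y = x^T (A^*) y, i.e. x^T A^T y = x^T (A^*) y. Since this holds for all x, y, we must have A^* = A^T. Therefore
A^* =
[[3, -3],
 [-3, 3],
 [2, -2]].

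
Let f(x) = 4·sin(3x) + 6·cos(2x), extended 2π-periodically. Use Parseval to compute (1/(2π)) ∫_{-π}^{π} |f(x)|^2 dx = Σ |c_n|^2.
Σ |c_n|^2 = 26

Expand |f|^2 and use orthogonality of {sin(nx), cos(mx)} on [-π, π]:
  ∫_{-π}^{π} sin(nx)^2 dx = π, ∫ cos(mx)^2 dx = π, and cross terms integrate to 0.
So ∫_{-π}^{π} f(x)^2 dx = 4^2 · π + 6^2 · π = (16 + 36)π.
Divide by 2π: (16 + 36)/2 = 26.
By Parseval, this equals Σ |c_n|^2.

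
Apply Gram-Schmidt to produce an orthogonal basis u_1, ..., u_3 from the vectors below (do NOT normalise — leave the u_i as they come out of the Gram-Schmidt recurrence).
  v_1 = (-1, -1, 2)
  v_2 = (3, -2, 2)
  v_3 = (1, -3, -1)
Orthogonal basis:
  u_1 = (-1, -1, 2)
  u_2 = (7/2, -3/2, 1)
  u_3 = (-18/31, -72/31, -45/31)

Apply the Gram-Schmidt recurrence
  u_1 = v_1
  u_i = v_i − Σ_{j<i} ((v_i · u_j) / (u_j · u_j)) · u_j.

Step by step this gives:
  u_1 = (-1, -1, 2)
  u_2 = (7/2, -3/2, 1)
  u_3 = (-18/31, -72/31, -45/31)

Orthogonality check:
  u_2 · u_1 = 0 (should be 0)
  u_3 · u_1 = 0 (should be 0)
  u_3 · u_2 = 0 (should be 0)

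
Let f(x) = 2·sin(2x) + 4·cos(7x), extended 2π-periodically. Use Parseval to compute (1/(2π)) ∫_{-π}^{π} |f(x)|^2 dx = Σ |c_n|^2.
Σ |c_n|^2 = 10

Expand |f|^2 and use orthogonality of {sin(nx), cos(mx)} on [-π, π]:
  ∫_{-π}^{π} sin(nx)^2 dx = π, ∫ cos(mx)^2 dx = π, and cross terms integrate to 0.
So ∫_{-π}^{π} f(x)^2 dx = 2^2 · π + 4^2 · π = (4 + 16)π.
Divide by 2π: (4 + 16)/2 = 10.
By Parseval, this equals Σ |c_n|^2.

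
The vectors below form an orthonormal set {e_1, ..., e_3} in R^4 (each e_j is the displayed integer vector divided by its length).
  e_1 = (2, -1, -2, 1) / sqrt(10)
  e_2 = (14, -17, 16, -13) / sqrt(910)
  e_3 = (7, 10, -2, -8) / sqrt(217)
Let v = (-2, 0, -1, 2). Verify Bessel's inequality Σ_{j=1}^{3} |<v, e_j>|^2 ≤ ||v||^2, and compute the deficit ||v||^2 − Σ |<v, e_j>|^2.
Σ |<v, e_j>|^2 = 3626/403; ||v||^2 = 9; deficit = 1/403

Write each e_j = u_j / sqrt(<u_j, u_j>) where u_j is the displayed integer vector. Then <v, e_j> = <v, u_j> / sqrt(<u_j, u_j>), so |<v, e_j>|^2 = <v, u_j>^2 / <u_j, u_j>.
Coefficients: <v, e_1> = 0/sqrt(10), <v, e_2> = -70/sqrt(910), <v, e_3> = -28/sqrt(217).
Square and sum: Σ |<v, e_j>|^2 = 3626/403.
Compute ||v||^2 = v·v = 9.
Deficit = 9 − 3626/403 = 1/403 ≥ 0, confirming Bessel's inequality. (The deficit equals ||v − Σ <v,e_j> e_j||^2, the squared distance from v to span{e_j}.)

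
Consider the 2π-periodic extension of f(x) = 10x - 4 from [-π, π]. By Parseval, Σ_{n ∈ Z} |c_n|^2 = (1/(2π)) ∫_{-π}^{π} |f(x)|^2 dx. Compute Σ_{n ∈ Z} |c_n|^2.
Σ |c_n|^2 = 100π^2/3 + 16

Expand and integrate term by term over [-π, π]:
  ∫ (10x)^2 dx = 100·(2π^3/3); ∫ 2·10·(-4)·x dx = 0 (odd integrand); ∫ (-4)^2 dx = 16·2π.
So (1/(2π)) ∫_{-π}^{π} (10x - 4)^2 dx = 100π^2/3 + 16 = 100π^2/3 + 16.
Parseval ⇒ Σ |c_n|^2 = 100π^2/3 + 16.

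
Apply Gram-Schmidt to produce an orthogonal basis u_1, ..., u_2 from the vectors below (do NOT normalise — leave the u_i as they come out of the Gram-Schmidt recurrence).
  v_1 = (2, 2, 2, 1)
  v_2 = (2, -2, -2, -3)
Orthogonal basis:
  u_1 = (2, 2, 2, 1)
  u_2 = (40/13, -12/13, -12/13, -32/13)

Apply the Gram-Schmidt recurrence
  u_1 = v_1
  u_i = v_i − Σ_{j<i} ((v_i · u_j) / (u_j · u_j)) · u_j.

Step by step this gives:
  u_1 = (2, 2, 2, 1)
  u_2 = (40/13, -12/13, -12/13, -32/13)

Orthogonality check:
  u_2 · u_1 = 0 (should be 0)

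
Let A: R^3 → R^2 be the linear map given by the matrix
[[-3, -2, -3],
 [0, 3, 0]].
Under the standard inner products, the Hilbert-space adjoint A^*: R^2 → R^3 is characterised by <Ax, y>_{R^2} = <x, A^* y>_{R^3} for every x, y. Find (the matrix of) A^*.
A^* = A^T =
[[-3, 0],
 [-2, 3],
 [-3, 0]]

For real matrices with standard dot products, the defining identity <Ax, y> = <x, A^* y> gives (Ax)^T y = x^T (A^*) y, i.e. x^T A^T y = x^T (A^*) y. Since this holds for all x, y, we must have A^* = A^T. Therefore
A^* =
[[-3, 0],
 [-2, 3],
 [-3, 0]].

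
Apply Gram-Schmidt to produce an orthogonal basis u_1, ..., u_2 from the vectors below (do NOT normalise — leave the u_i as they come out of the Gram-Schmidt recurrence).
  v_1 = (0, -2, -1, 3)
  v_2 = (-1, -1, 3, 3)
Orthogonal basis:
  u_1 = (0, -2, -1, 3)
  u_2 = (-1, 1/7, 25/7, 9/7)

Apply the Gram-Schmidt recurrence
  u_1 = v_1
  u_i = v_i − Σ_{j<i} ((v_i · u_j) / (u_j · u_j)) · u_j.

Step by step this gives:
  u_1 = (0, -2, -1, 3)
  u_2 = (-1, 1/7, 25/7, 9/7)

Orthogonality check:
  u_2 · u_1 = 0 (should be 0)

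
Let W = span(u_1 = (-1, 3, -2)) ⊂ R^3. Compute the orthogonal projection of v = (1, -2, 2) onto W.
proj_W(v) = (11/14, -33/14, 11/7)

Set up U = [u_1 | ... | u_1] ∈ R^(3×1). The projector onto W = col(U) is P = U (U^T U)^(-1) U^T.
Compute U^T U =
  [14],
and U^T v = (-11).
Solve U^T U · c = U^T v for the coefficients: c = (-11/14). The projection is proj_W(v) = U c.
Check: (v - proj_W(v)) · u_1 = 0  (should be 0).
Result: proj_W(v) = (11/14, -33/14, 11/7).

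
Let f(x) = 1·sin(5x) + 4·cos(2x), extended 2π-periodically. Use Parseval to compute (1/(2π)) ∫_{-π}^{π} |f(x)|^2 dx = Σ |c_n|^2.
Σ |c_n|^2 = 17/2

Expand |f|^2 and use orthogonality of {sin(nx), cos(mx)} on [-π, π]:
  ∫_{-π}^{π} sin(nx)^2 dx = π, ∫ cos(mx)^2 dx = π, and cross terms integrate to 0.
So ∫_{-π}^{π} f(x)^2 dx = 1^2 · π + 4^2 · π = (1 + 16)π.
Divide by 2π: (1 + 16)/2 = 17/2.
By Parseval, this equals Σ |c_n|^2.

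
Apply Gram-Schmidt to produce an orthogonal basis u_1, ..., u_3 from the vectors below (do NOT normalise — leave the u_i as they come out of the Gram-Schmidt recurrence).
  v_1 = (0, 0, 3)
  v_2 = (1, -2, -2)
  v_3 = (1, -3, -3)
Orthogonal basis:
  u_1 = (0, 0, 3)
  u_2 = (1, -2, 0)
  u_3 = (-2/5, -1/5, 0)

Apply the Gram-Schmidt recurrence
  u_1 = v_1
  u_i = v_i − Σ_{j<i} ((v_i · u_j) / (u_j · u_j)) · u_j.

Step by step this gives:
  u_1 = (0, 0, 3)
  u_2 = (1, -2, 0)
  u_3 = (-2/5, -1/5, 0)

Orthogonality check:
  u_2 · u_1 = 0 (should be 0)
  u_3 · u_1 = 0 (should be 0)
  u_3 · u_2 = 0 (should be 0)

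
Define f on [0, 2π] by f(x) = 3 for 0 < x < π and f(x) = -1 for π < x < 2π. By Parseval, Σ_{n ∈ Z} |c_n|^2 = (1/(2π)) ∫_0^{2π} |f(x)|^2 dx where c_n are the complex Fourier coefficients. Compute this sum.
Σ |c_n|^2 = 5

Parseval equates the L^2 energy of f (normalised by 1/(2π)) with the ℓ^2 sum of its Fourier coefficients: (1/(2π)) ∫_0^{2π} |f|^2 = Σ |c_n|^2.
Compute the left side: (1/(2π)) [∫_0^π 3^2 dx + ∫_π^{2π} (-1)^2 dx] = (1/(2π)) · (9π + 1π) = (9 + 1)/2 = 5.
So Σ_{n ∈ Z} |c_n|^2 = 5.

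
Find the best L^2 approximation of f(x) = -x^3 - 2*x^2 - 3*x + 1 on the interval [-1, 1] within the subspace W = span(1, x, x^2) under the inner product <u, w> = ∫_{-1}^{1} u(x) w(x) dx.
g(x) = -2*x^2 - 18*x/5 + 1

The best approximation g ∈ W is the orthogonal projection of f onto W. Writing g = a_0 + a_1 x + a_2 x^2, the coefficients solve the normal equations G · a = b where
  G_{ij} = <φ_i, φ_j> and b_i = <f, φ_i>, with φ_0 = 1, φ_1 = x, φ_2 = x^2.
G =
  [2, 0, 2/3]
  [0, 2/3, 0]
  [2/3, 0, 2/5],
b = (2/3, -12/5, -2/15).
Solving gives a_0 = 1, a_1 = -18/5, a_2 = -2, so
  g(x) = -2*x^2 - 18*x/5 + 1.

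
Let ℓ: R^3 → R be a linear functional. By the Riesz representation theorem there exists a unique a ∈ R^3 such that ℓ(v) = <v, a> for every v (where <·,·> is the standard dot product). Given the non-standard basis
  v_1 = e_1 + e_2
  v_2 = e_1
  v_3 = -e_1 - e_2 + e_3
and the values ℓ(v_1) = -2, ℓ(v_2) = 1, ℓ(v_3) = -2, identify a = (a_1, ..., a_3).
a = (1, -3, -4)

Write a = (a_1, ..., a_3) in the standard basis. For each basis vector v_i, ℓ(v_i) = <v_i, a> is a linear equation in the a_j's. Collect the n equations into a matrix system V a = ℓ, where row i of V is v_i (expressed in the standard basis). Since V is invertible (lower-triangular with 1s on the diagonal, up to permutation), solve by back-substitution:
  V =
[[1, 1, 0],
 [1, 0, 0],
 [-1, -1, 1]]
  V a = (-2, 1, -2)
Solving gives a = (1, -3, -4).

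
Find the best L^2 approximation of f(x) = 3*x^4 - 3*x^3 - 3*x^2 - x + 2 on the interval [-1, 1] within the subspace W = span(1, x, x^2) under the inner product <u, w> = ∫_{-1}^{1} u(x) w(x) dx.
g(x) = -3*x^2/7 - 14*x/5 + 61/35

The best approximation g ∈ W is the orthogonal projection of f onto W. Writing g = a_0 + a_1 x + a_2 x^2, the coefficients solve the normal equations G · a = b where
  G_{ij} = <φ_i, φ_j> and b_i = <f, φ_i>, with φ_0 = 1, φ_1 = x, φ_2 = x^2.
G =
  [2, 0, 2/3]
  [0, 2/3, 0]
  [2/3, 0, 2/5],
b = (16/5, -28/15, 104/105).
Solving gives a_0 = 61/35, a_1 = -14/5, a_2 = -3/7, so
  g(x) = -3*x^2/7 - 14*x/5 + 61/35.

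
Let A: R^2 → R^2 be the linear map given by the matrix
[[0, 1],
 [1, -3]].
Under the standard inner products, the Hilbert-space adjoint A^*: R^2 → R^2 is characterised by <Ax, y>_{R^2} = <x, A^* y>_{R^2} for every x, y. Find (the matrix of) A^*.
A^* = A^T =
[[0, 1],
 [1, -3]]

For real matrices with standard dot products, the defining identity <Ax, y> = <x, A^* y> gives (Ax)^T y = x^T (A^*) y, i.e. x^T A^T y = x^T (A^*) y. Since this holds for all x, y, we must have A^* = A^T. Therefore
A^* =
[[0, 1],
 [1, -3]].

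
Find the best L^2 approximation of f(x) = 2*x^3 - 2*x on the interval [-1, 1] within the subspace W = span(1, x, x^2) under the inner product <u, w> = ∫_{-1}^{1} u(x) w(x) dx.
g(x) = -4*x/5

The best approximation g ∈ W is the orthogonal projection of f onto W. Writing g = a_0 + a_1 x + a_2 x^2, the coefficients solve the normal equations G · a = b where
  G_{ij} = <φ_i, φ_j> and b_i = <f, φ_i>, with φ_0 = 1, φ_1 = x, φ_2 = x^2.
G =
  [2, 0, 2/3]
  [0, 2/3, 0]
  [2/3, 0, 2/5],
b = (0, -8/15, 0).
Solving gives a_0 = 0, a_1 = -4/5, a_2 = 0, so
  g(x) = -4*x/5.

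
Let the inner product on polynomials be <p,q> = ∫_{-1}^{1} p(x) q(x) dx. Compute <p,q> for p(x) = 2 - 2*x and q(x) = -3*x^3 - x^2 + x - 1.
<p,q> = -64/15

Expand the product: p(x)·q(x) = 6*x^4 - 4*x^3 - 4*x^2 + 4*x - 2.
∫_{-1}^{1} of each monomial x^k gives [2/(k+1) if k even, 0 if k odd]. Integrating term-by-term (or equivalently evaluating the antiderivative F(x) = 6*x^5/5 - x^4 - 4*x^3/3 + 2*x^2 - 2*x at the endpoints):
  F(1) − F(−1) = -17/15 − (47/15) = -64/15.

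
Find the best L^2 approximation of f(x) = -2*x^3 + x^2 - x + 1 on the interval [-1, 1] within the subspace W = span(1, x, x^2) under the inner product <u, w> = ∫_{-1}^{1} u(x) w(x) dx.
g(x) = x^2 - 11*x/5 + 1

The best approximation g ∈ W is the orthogonal projection of f onto W. Writing g = a_0 + a_1 x + a_2 x^2, the coefficients solve the normal equations G · a = b where
  G_{ij} = <φ_i, φ_j> and b_i = <f, φ_i>, with φ_0 = 1, φ_1 = x, φ_2 = x^2.
G =
  [2, 0, 2/3]
  [0, 2/3, 0]
  [2/3, 0, 2/5],
b = (8/3, -22/15, 16/15).
Solving gives a_0 = 1, a_1 = -11/5, a_2 = 1, so
  g(x) = x^2 - 11*x/5 + 1.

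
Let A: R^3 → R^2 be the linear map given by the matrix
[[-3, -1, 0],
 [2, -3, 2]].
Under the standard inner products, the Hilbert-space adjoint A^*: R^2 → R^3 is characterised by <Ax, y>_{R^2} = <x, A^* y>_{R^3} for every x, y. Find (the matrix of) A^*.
A^* = A^T =
[[-3, 2],
 [-1, -3],
 [0, 2]]

For real matrices with standard dot products, the defining identity <Ax, y> = <x, A^* y> gives (Ax)^T y = x^T (A^*) y, i.e. x^T A^T y = x^T (A^*) y. Since this holds for all x, y, we must have A^* = A^T. Therefore
A^* =
[[-3, 2],
 [-1, -3],
 [0, 2]].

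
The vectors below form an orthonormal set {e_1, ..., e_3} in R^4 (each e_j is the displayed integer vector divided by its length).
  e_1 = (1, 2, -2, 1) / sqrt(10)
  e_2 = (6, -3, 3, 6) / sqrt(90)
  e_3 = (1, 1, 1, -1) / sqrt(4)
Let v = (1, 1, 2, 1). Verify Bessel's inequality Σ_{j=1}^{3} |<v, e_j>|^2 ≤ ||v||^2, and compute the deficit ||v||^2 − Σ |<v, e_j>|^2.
Σ |<v, e_j>|^2 = 19/4; ||v||^2 = 7; deficit = 9/4

Write each e_j = u_j / sqrt(<u_j, u_j>) where u_j is the displayed integer vector. Then <v, e_j> = <v, u_j> / sqrt(<u_j, u_j>), so |<v, e_j>|^2 = <v, u_j>^2 / <u_j, u_j>.
Coefficients: <v, e_1> = 0/sqrt(10), <v, e_2> = 15/sqrt(90), <v, e_3> = 3/sqrt(4).
Square and sum: Σ |<v, e_j>|^2 = 19/4.
Compute ||v||^2 = v·v = 7.
Deficit = 7 − 19/4 = 9/4 ≥ 0, confirming Bessel's inequality. (The deficit equals ||v − Σ <v,e_j> e_j||^2, the squared distance from v to span{e_j}.)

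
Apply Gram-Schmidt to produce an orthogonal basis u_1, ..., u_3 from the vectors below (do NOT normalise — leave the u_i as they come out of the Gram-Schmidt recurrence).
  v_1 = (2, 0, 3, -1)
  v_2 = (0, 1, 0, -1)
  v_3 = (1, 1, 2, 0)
Orthogonal basis:
  u_1 = (2, 0, 3, -1)
  u_2 = (-1/7, 1, -3/14, -13/14)
  u_3 = (-1/9, 7/9, 1/3, 7/9)

Apply the Gram-Schmidt recurrence
  u_1 = v_1
  u_i = v_i − Σ_{j<i} ((v_i · u_j) / (u_j · u_j)) · u_j.

Step by step this gives:
  u_1 = (2, 0, 3, -1)
  u_2 = (-1/7, 1, -3/14, -13/14)
  u_3 = (-1/9, 7/9, 1/3, 7/9)

Orthogonality check:
  u_2 · u_1 = 0 (should be 0)
  u_3 · u_1 = 0 (should be 0)
  u_3 · u_2 = 0 (should be 0)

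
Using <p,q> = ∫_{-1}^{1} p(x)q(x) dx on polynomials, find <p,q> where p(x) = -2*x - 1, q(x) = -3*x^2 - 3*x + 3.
<p,q> = 0

Expand the product: p(x)·q(x) = 6*x^3 + 9*x^2 - 3*x - 3.
∫_{-1}^{1} of each monomial x^k gives [2/(k+1) if k even, 0 if k odd]. Integrating term-by-term (or equivalently evaluating the antiderivative F(x) = 3*x^4/2 + 3*x^3 - 3*x^2/2 - 3*x at the endpoints):
  F(1) − F(−1) = 0 − (0) = 0.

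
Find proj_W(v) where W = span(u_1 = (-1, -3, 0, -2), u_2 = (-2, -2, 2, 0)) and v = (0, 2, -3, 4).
proj_W(v) = (18/13, 40/13, -7/13, 22/13)

Set up U = [u_1 | ... | u_2] ∈ R^(4×2). The projector onto W = col(U) is P = U (U^T U)^(-1) U^T.
Compute U^T U =
  [14, 8]
  [8, 12],
and U^T v = (-14, -10).
Solve U^T U · c = U^T v for the coefficients: c = (-11/13, -7/26). The projection is proj_W(v) = U c.
Check: (v - proj_W(v)) · u_1 = 0  (should be 0).
Check: (v - proj_W(v)) · u_2 = 0  (should be 0).
Result: proj_W(v) = (18/13, 40/13, -7/13, 22/13).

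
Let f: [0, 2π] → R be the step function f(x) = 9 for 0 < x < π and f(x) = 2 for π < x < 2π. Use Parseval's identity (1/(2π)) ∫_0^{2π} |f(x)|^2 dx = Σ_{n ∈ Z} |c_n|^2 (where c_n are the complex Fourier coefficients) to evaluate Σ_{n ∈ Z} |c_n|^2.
Σ |c_n|^2 = 85/2

Parseval equates the L^2 energy of f (normalised by 1/(2π)) with the ℓ^2 sum of its Fourier coefficients: (1/(2π)) ∫_0^{2π} |f|^2 = Σ |c_n|^2.
Compute the left side: (1/(2π)) [∫_0^π 9^2 dx + ∫_π^{2π} 2^2 dx] = (1/(2π)) · (81π + 4π) = (81 + 4)/2 = 85/2.
So Σ_{n ∈ Z} |c_n|^2 = 85/2.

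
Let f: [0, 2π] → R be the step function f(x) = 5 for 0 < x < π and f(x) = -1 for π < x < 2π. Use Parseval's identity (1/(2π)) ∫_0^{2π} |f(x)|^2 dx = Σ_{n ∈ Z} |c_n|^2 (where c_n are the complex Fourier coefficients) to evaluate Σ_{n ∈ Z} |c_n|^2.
Σ |c_n|^2 = 13

Parseval equates the L^2 energy of f (normalised by 1/(2π)) with the ℓ^2 sum of its Fourier coefficients: (1/(2π)) ∫_0^{2π} |f|^2 = Σ |c_n|^2.
Compute the left side: (1/(2π)) [∫_0^π 5^2 dx + ∫_π^{2π} (-1)^2 dx] = (1/(2π)) · (25π + 1π) = (25 + 1)/2 = 13.
So Σ_{n ∈ Z} |c_n|^2 = 13.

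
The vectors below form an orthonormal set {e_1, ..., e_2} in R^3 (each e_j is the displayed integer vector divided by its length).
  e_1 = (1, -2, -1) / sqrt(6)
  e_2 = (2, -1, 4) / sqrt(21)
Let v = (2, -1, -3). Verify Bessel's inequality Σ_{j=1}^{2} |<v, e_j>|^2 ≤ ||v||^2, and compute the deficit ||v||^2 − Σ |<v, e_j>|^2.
Σ |<v, e_j>|^2 = 21/2; ||v||^2 = 14; deficit = 7/2

Write each e_j = u_j / sqrt(<u_j, u_j>) where u_j is the displayed integer vector. Then <v, e_j> = <v, u_j> / sqrt(<u_j, u_j>), so |<v, e_j>|^2 = <v, u_j>^2 / <u_j, u_j>.
Coefficients: <v, e_1> = 7/sqrt(6), <v, e_2> = -7/sqrt(21).
Square and sum: Σ |<v, e_j>|^2 = 21/2.
Compute ||v||^2 = v·v = 14.
Deficit = 14 − 21/2 = 7/2 ≥ 0, confirming Bessel's inequality. (The deficit equals ||v − Σ <v,e_j> e_j||^2, the squared distance from v to span{e_j}.)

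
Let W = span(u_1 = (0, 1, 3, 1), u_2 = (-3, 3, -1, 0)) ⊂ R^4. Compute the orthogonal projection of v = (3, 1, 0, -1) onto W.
proj_W(v) = (18/19, -18/19, 6/19, 0)

Set up U = [u_1 | ... | u_2] ∈ R^(4×2). The projector onto W = col(U) is P = U (U^T U)^(-1) U^T.
Compute U^T U =
  [11, 0]
  [0, 19],
and U^T v = (0, -6).
Solve U^T U · c = U^T v for the coefficients: c = (0, -6/19). The projection is proj_W(v) = U c.
Check: (v - proj_W(v)) · u_1 = 0  (should be 0).
Check: (v - proj_W(v)) · u_2 = 0  (should be 0).
Result: proj_W(v) = (18/19, -18/19, 6/19, 0).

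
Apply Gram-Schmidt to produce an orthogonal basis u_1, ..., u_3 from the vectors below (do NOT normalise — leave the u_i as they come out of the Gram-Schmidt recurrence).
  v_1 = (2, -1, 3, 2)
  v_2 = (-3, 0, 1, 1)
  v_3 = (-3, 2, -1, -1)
Orthogonal basis:
  u_1 = (2, -1, 3, 2)
  u_2 = (-26/9, -1/18, 7/6, 10/9)
  u_3 = (20/197, 258/197, 98/197, -38/197)

Apply the Gram-Schmidt recurrence
  u_1 = v_1
  u_i = v_i − Σ_{j<i} ((v_i · u_j) / (u_j · u_j)) · u_j.

Step by step this gives:
  u_1 = (2, -1, 3, 2)
  u_2 = (-26/9, -1/18, 7/6, 10/9)
  u_3 = (20/197, 258/197, 98/197, -38/197)

Orthogonality check:
  u_2 · u_1 = 0 (should be 0)
  u_3 · u_1 = 0 (should be 0)
  u_3 · u_2 = 0 (should be 0)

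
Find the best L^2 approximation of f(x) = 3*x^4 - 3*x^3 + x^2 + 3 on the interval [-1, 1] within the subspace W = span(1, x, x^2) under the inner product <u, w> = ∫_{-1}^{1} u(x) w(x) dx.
g(x) = 25*x^2/7 - 9*x/5 + 96/35

The best approximation g ∈ W is the orthogonal projection of f onto W. Writing g = a_0 + a_1 x + a_2 x^2, the coefficients solve the normal equations G · a = b where
  G_{ij} = <φ_i, φ_j> and b_i = <f, φ_i>, with φ_0 = 1, φ_1 = x, φ_2 = x^2.
G =
  [2, 0, 2/3]
  [0, 2/3, 0]
  [2/3, 0, 2/5],
b = (118/15, -6/5, 114/35).
Solving gives a_0 = 96/35, a_1 = -9/5, a_2 = 25/7, so
  g(x) = 25*x^2/7 - 9*x/5 + 96/35.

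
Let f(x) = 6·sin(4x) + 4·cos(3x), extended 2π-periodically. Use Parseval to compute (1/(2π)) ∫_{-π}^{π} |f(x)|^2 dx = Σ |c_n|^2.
Σ |c_n|^2 = 26

Expand |f|^2 and use orthogonality of {sin(nx), cos(mx)} on [-π, π]:
  ∫_{-π}^{π} sin(nx)^2 dx = π, ∫ cos(mx)^2 dx = π, and cross terms integrate to 0.
So ∫_{-π}^{π} f(x)^2 dx = 6^2 · π + 4^2 · π = (36 + 16)π.
Divide by 2π: (36 + 16)/2 = 26.
By Parseval, this equals Σ |c_n|^2.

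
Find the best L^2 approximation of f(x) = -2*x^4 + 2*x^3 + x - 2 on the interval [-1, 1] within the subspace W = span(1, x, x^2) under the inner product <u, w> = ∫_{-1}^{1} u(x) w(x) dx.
g(x) = -12*x^2/7 + 11*x/5 - 64/35

The best approximation g ∈ W is the orthogonal projection of f onto W. Writing g = a_0 + a_1 x + a_2 x^2, the coefficients solve the normal equations G · a = b where
  G_{ij} = <φ_i, φ_j> and b_i = <f, φ_i>, with φ_0 = 1, φ_1 = x, φ_2 = x^2.
G =
  [2, 0, 2/3]
  [0, 2/3, 0]
  [2/3, 0, 2/5],
b = (-24/5, 22/15, -40/21).
Solving gives a_0 = -64/35, a_1 = 11/5, a_2 = -12/7, so
  g(x) = -12*x^2/7 + 11*x/5 - 64/35.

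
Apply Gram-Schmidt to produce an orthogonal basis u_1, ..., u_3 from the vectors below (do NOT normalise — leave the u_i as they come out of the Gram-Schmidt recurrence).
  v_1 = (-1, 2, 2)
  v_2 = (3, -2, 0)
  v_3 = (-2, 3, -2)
Orthogonal basis:
  u_1 = (-1, 2, 2)
  u_2 = (20/9, -4/9, 14/9)
  u_3 = (18/17, 27/17, -18/17)

Apply the Gram-Schmidt recurrence
  u_1 = v_1
  u_i = v_i − Σ_{j<i} ((v_i · u_j) / (u_j · u_j)) · u_j.

Step by step this gives:
  u_1 = (-1, 2, 2)
  u_2 = (20/9, -4/9, 14/9)
  u_3 = (18/17, 27/17, -18/17)

Orthogonality check:
  u_2 · u_1 = 0 (should be 0)
  u_3 · u_1 = 0 (should be 0)
  u_3 · u_2 = 0 (should be 0)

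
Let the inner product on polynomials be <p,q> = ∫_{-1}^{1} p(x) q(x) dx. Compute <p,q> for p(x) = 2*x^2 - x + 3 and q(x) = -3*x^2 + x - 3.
<p,q> = -466/15

Expand the product: p(x)·q(x) = -6*x^4 + 5*x^3 - 16*x^2 + 6*x - 9.
∫_{-1}^{1} of each monomial x^k gives [2/(k+1) if k even, 0 if k odd]. Integrating term-by-term (or equivalently evaluating the antiderivative F(x) = -6*x^5/5 + 5*x^4/4 - 16*x^3/3 + 3*x^2 - 9*x at the endpoints):
  F(1) − F(−1) = -677/60 − (1187/60) = -466/15.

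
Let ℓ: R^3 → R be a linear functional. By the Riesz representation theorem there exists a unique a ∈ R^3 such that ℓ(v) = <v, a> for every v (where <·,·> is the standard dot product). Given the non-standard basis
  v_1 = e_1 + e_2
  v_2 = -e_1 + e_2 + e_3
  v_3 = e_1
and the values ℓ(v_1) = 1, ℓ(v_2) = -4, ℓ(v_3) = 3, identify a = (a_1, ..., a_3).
a = (3, -2, 1)

Write a = (a_1, ..., a_3) in the standard basis. For each basis vector v_i, ℓ(v_i) = <v_i, a> is a linear equation in the a_j's. Collect the n equations into a matrix system V a = ℓ, where row i of V is v_i (expressed in the standard basis). Since V is invertible (lower-triangular with 1s on the diagonal, up to permutation), solve by back-substitution:
  V =
[[1, 1, 0],
 [-1, 1, 1],
 [1, 0, 0]]
  V a = (1, -4, 3)
Solving gives a = (3, -2, 1).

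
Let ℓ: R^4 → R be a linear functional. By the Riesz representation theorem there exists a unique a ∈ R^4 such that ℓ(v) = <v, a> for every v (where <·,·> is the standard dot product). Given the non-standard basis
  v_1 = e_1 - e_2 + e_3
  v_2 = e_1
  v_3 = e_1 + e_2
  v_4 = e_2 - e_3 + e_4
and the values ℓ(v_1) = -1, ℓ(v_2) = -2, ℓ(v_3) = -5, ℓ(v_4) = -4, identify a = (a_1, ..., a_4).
a = (-2, -3, -2, -3)

Write a = (a_1, ..., a_4) in the standard basis. For each basis vector v_i, ℓ(v_i) = <v_i, a> is a linear equation in the a_j's. Collect the n equations into a matrix system V a = ℓ, where row i of V is v_i (expressed in the standard basis). Since V is invertible (lower-triangular with 1s on the diagonal, up to permutation), solve by back-substitution:
  V =
[[1, -1, 1, 0],
 [1, 0, 0, 0],
 [1, 1, 0, 0],
 [0, 1, -1, 1]]
  V a = (-1, -2, -5, -4)
Solving gives a = (-2, -3, -2, -3).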